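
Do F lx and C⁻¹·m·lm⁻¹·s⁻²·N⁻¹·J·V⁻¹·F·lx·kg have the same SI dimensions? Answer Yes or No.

Left side:
  F = C/V (capacitance = charge per voltage),
      = A·s/(kg·m²·s⁻³·A⁻¹) (substituting C and V),
      = kg⁻¹·m⁻²·s⁴·A².
  lx = lm/m² (illuminance = luminous flux per area),
      = m⁻²·cd.
  Combining: F·lx = (kg⁻¹·m⁻²·s⁴·A²) · (m⁻²·cd) = kg⁻¹·m⁻⁴·s⁴·A²·cd.
Right side:
  C = s·A.
  So C⁻¹ = s⁻¹·A⁻¹.
  lm = cd.
  So lm⁻¹ = cd⁻¹.
  N = kg·m·s⁻².
  So N⁻¹ = kg⁻¹·m⁻¹·s².
  J = kg·m²·s⁻².
  V = kg·m²·s⁻³·A⁻¹.
  So V⁻¹ = kg⁻¹·m⁻²·s³·A.
  F = kg⁻¹·m⁻²·s⁴·A².
  lx = m⁻²·cd.
  Combining: C⁻¹·m·lm⁻¹·s⁻²·N⁻¹·J·V⁻¹·F·lx·kg = (s⁻¹·A⁻¹) · m · cd⁻¹ · s⁻² · (kg⁻¹·m⁻¹·s²) · (kg·m²·s⁻²) · (kg⁻¹·m⁻²·s³·A) · (kg⁻¹·m⁻²·s⁴·A²) · (m⁻²·cd) · kg = kg⁻¹·m⁻⁴·s⁴·A².
Left is kg⁻¹·m⁻⁴·s⁴·A²·cd; right is kg⁻¹·m⁻⁴·s⁴·A² — different.

No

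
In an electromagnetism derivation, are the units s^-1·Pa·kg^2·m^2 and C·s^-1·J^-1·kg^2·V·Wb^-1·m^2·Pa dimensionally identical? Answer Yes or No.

Left side:
  Pa = N/m² (pressure = force per area),
      = kg·m⁻¹·s⁻².
  Combining: s⁻¹·Pa·kg²·m² = s⁻¹ · (kg·m⁻¹·s⁻²) · kg² · m² = kg³·m·s⁻³.
Right side:
  C = s·A.
  J = kg·m²·s⁻².
  So J⁻¹ = kg⁻¹·m⁻²·s².
  V = kg·m²·s⁻³·A⁻¹.
  Wb = kg·m²·s⁻²·A⁻¹.
  So Wb⁻¹ = kg⁻¹·m⁻²·s²·A.
  Pa = kg·m⁻¹·s⁻².
  Combining: C·s⁻¹·J⁻¹·kg²·V·Wb⁻¹·m²·Pa = (s·A) · s⁻¹ · (kg⁻¹·m⁻²·s²) · kg² · (kg·m²·s⁻³·A⁻¹) · (kg⁻¹·m⁻²·s²·A) · m² · (kg·m⁻¹·s⁻²) = kg²·m⁻¹·s⁻¹·A.
Left is kg³·m·s⁻³; right is kg²·m⁻¹·s⁻¹·A — different.

No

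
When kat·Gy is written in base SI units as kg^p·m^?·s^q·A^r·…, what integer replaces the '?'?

2

kat = s⁻¹·mol.
Gy = m²·s⁻².
Combining: kat·Gy = (s⁻¹·mol) · (m²·s⁻²) = m²·s⁻³·mol.
The exponent of m is 2.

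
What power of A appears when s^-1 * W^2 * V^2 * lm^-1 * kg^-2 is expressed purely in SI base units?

-2

W = J/s (power = energy per time),
    = kg·m²·s⁻³.
So W² = kg²·m⁴·s⁻⁶.
V = W/A (potential = power per current),
    = kg·m²·s⁻³·A⁻¹.
So V² = kg²·m⁴·s⁻⁶·A⁻².
lm = cd·sr = cd (luminous flux; sr is dimensionless).
So lm⁻¹ = cd⁻¹.
Combining: s⁻¹·W²·V²·lm⁻¹·kg⁻² = s⁻¹ · (kg²·m⁴·s⁻⁶) · (kg²·m⁴·s⁻⁶·A⁻²) · cd⁻¹ · kg⁻² = kg²·m⁸·s⁻¹³·A⁻²·cd⁻¹.
The exponent of A is -2.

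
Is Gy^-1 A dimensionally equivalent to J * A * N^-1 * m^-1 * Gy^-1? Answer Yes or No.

Left side:
  Gy = J/kg (absorbed dose = energy per mass),
      = m²·s⁻².
  So Gy⁻¹ = m⁻²·s².
  Combining: Gy⁻¹·A = (m⁻²·s²) · A = m⁻²·s²·A.
Right side:
  J = N·m (work = force × distance),
      = kg·m²·s⁻².
  N = kg·m/s² = kg·m·s⁻² (force = mass × acceleration).
  So N⁻¹ = kg⁻¹·m⁻¹·s².
  Gy = J/kg (absorbed dose = energy per mass),
      = m²·s⁻².
  So Gy⁻¹ = m⁻²·s².
  Combining: J·A·N⁻¹·m⁻¹·Gy⁻¹ = (kg·m²·s⁻²) · A · (kg⁻¹·m⁻¹·s²) · m⁻¹ · (m⁻²·s²) = m⁻²·s²·A.
Both reduce to m⁻²·s²·A.

Yes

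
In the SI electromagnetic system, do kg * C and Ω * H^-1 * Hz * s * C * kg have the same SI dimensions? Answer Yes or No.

No

Left side:
  C = A·s = s·A (charge = current × time).
  Combining: kg·C = kg · (s·A) = kg·s·A.
Right side:
  Ω = kg·m²·s⁻³·A⁻².
  H = kg·m²·s⁻²·A⁻².
  So H⁻¹ = kg⁻¹·m⁻²·s²·A².
  Hz = s⁻¹.
  C = s·A.
  Combining: Ω·H⁻¹·Hz·s·C·kg = (kg·m²·s⁻³·A⁻²) · (kg⁻¹·m⁻²·s²·A²) · s⁻¹ · s · (s·A) · kg = kg·A.
Left is kg·s·A; right is kg·A — different.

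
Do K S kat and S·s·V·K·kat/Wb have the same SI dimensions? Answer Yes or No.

Yes

Left side:
  S = kg⁻¹·m⁻²·s³·A².
  kat = s⁻¹·mol.
  Combining: K·S·kat = K · (kg⁻¹·m⁻²·s³·A²) · (s⁻¹·mol) = kg⁻¹·m⁻²·s²·A²·K·mol.
Right side:
  Wb = kg·m²·s⁻²·A⁻¹.
  So Wb⁻¹ = kg⁻¹·m⁻²·s²·A.
  S = kg⁻¹·m⁻²·s³·A².
  V = kg·m²·s⁻³·A⁻¹.
  kat = s⁻¹·mol.
  Combining: Wb⁻¹·S·s·V·K·kat = (kg⁻¹·m⁻²·s²·A) · (kg⁻¹·m⁻²·s³·A²) · s · (kg·m²·s⁻³·A⁻¹) · K · (s⁻¹·mol) = kg⁻¹·m⁻²·s²·A²·K·mol.
Both reduce to kg⁻¹·m⁻²·s²·A²·K·mol.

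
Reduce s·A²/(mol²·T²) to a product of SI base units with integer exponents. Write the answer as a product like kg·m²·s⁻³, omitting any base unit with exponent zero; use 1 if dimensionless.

T = Wb/m² (flux density = flux per area),
    = kg·s⁻²·A⁻¹.
So T⁻² = kg⁻²·s⁴·A².
Combining: s·mol⁻²·T⁻²·A² = s · mol⁻² · (kg⁻²·s⁴·A²) · A² = kg⁻²·s⁵·A⁴·mol⁻².

kg⁻²·s⁵·A⁴·mol⁻²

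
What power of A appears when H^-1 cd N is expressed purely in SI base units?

2

H = Wb/A (inductance = flux per current),
    = kg·m²·s⁻²·A⁻².
So H⁻¹ = kg⁻¹·m⁻²·s²·A².
N = kg·m/s² = kg·m·s⁻² (force = mass × acceleration).
Combining: H⁻¹·cd·N = (kg⁻¹·m⁻²·s²·A²) · cd · (kg·m·s⁻²) = m⁻¹·A²·cd.
The exponent of A is 2.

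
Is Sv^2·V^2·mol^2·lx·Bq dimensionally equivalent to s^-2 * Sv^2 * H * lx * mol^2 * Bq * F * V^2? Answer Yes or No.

Left side:
  Sv = J/kg (equivalent dose = energy per mass),
      = m²·s⁻².
  So Sv² = m⁴·s⁻⁴.
  V = W/A (potential = power per current),
      = kg·m²·s⁻³·A⁻¹.
  So V² = kg²·m⁴·s⁻⁶·A⁻².
  lx = lm/m² (illuminance = luminous flux per area),
      = m⁻²·cd.
  Bq = 1/s = s⁻¹ (activity is decays per second).
  Combining: Sv²·V²·mol²·lx·Bq = (m⁴·s⁻⁴) · (kg²·m⁴·s⁻⁶·A⁻²) · mol² · (m⁻²·cd) · s⁻¹ = kg²·m⁶·s⁻¹¹·A⁻²·mol²·cd.
Right side:
  Sv = m²·s⁻².
  So Sv² = m⁴·s⁻⁴.
  H = kg·m²·s⁻²·A⁻².
  lx = m⁻²·cd.
  Bq = s⁻¹.
  F = kg⁻¹·m⁻²·s⁴·A².
  V = kg·m²·s⁻³·A⁻¹.
  So V² = kg²·m⁴·s⁻⁶·A⁻².
  Combining: s⁻²·Sv²·H·lx·mol²·Bq·F·V² = s⁻² · (m⁴·s⁻⁴) · (kg·m²·s⁻²·A⁻²) · (m⁻²·cd) · mol² · s⁻¹ · (kg⁻¹·m⁻²·s⁴·A²) · (kg²·m⁴·s⁻⁶·A⁻²) = kg²·m⁶·s⁻¹¹·A⁻²·mol²·cd.
Both reduce to kg²·m⁶·s⁻¹¹·A⁻²·mol²·cd.

Yes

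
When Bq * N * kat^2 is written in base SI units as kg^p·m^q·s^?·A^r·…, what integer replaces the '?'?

-5

Bq = 1/s = s⁻¹ (activity is decays per second).
N = kg·m/s² = kg·m·s⁻² (force = mass × acceleration).
kat = mol/s = s⁻¹·mol (catalytic activity).
So kat² = s⁻²·mol².
Combining: Bq·N·kat² = s⁻¹ · (kg·m·s⁻²) · (s⁻²·mol²) = kg·m·s⁻⁵·mol².
The exponent of s is -5.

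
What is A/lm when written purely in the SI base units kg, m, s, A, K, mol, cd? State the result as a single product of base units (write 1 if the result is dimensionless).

lm = cd.
So lm⁻¹ = cd⁻¹.
Combining: A·lm⁻¹ = A · cd⁻¹ = A·cd⁻¹.

A·cd⁻¹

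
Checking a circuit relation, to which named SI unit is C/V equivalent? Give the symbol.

C = A·s = s·A (charge = current × time).
V = W/A (potential = power per current),
    = kg·m²·s⁻³·A⁻¹.
So V⁻¹ = kg⁻¹·m⁻²·s³·A.
Combining: C·V⁻¹ = (s·A) · (kg⁻¹·m⁻²·s³·A) = kg⁻¹·m⁻²·s⁴·A².
kg⁻¹·m⁻²·s⁴·A² is the base-SI form of the farad.

F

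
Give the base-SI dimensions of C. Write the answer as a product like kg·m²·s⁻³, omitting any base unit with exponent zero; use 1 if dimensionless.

C = A·s = s·A (charge = current × time).

s·A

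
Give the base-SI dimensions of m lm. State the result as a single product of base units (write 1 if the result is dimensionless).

lm = cd·sr = cd (luminous flux; sr is dimensionless).
Combining: m·lm = m · cd = m·cd.

m·cd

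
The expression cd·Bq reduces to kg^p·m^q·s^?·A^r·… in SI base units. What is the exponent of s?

Bq = s⁻¹.
Combining: cd·Bq = cd · s⁻¹ = s⁻¹·cd.
The exponent of s is -1.

-1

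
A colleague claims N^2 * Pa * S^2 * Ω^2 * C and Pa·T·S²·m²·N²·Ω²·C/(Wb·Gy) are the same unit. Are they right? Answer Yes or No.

No

Left side:
  N = kg·m/s² = kg·m·s⁻² (force = mass × acceleration).
  So N² = kg²·m²·s⁻⁴.
  Pa = N/m² (pressure = force per area),
      = kg·m⁻¹·s⁻².
  S = 1/Ω (conductance is reciprocal resistance),
      = kg⁻¹·m⁻²·s³·A².
  So S² = kg⁻²·m⁻⁴·s⁶·A⁴.
  Ω = V/A (resistance = voltage per current),
      = kg·m²·s⁻³·A⁻².
  So Ω² = kg²·m⁴·s⁻⁶·A⁻⁴.
  C = A·s = s·A (charge = current × time).
  Combining: N²·Pa·S²·Ω²·C = (kg²·m²·s⁻⁴) · (kg·m⁻¹·s⁻²) · (kg⁻²·m⁻⁴·s⁶·A⁴) · (kg²·m⁴·s⁻⁶·A⁻⁴) · (s·A) = kg³·m·s⁻⁵·A.
Right side:
  Pa = kg·m⁻¹·s⁻².
  T = kg·s⁻²·A⁻¹.
  S = kg⁻¹·m⁻²·s³·A².
  So S² = kg⁻²·m⁻⁴·s⁶·A⁴.
  N = kg·m·s⁻².
  So N² = kg²·m²·s⁻⁴.
  Ω = kg·m²·s⁻³·A⁻².
  So Ω² = kg²·m⁴·s⁻⁶·A⁻⁴.
  Wb = kg·m²·s⁻²·A⁻¹.
  So Wb⁻¹ = kg⁻¹·m⁻²·s²·A.
  Gy = m²·s⁻².
  So Gy⁻¹ = m⁻²·s².
  C = s·A.
  Combining: Pa·T·S²·m²·N²·Ω²·Wb⁻¹·Gy⁻¹·C = (kg·m⁻¹·s⁻²) · (kg·s⁻²·A⁻¹) · (kg⁻²·m⁻⁴·s⁶·A⁴) · m² · (kg²·m²·s⁻⁴) · (kg²·m⁴·s⁻⁶·A⁻⁴) · (kg⁻¹·m⁻²·s²·A) · (m⁻²·s²) · (s·A) = kg³·m⁻¹·s⁻³·A.
Left is kg³·m·s⁻⁵·A; right is kg³·m⁻¹·s⁻³·A — different.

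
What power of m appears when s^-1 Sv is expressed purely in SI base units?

2

Sv = J/kg (equivalent dose = energy per mass),
    = m²·s⁻².
Combining: s⁻¹·Sv = s⁻¹ · (m²·s⁻²) = m²·s⁻³.
The exponent of m is 2.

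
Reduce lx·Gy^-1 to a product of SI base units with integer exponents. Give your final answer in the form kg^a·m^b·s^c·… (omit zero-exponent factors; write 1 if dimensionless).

m⁻⁴·s²·cd

lx = lm/m² (illuminance = luminous flux per area),
    = m⁻²·cd.
Gy = J/kg (absorbed dose = energy per mass),
    = m²·s⁻².
So Gy⁻¹ = m⁻²·s².
Combining: lx·Gy⁻¹ = (m⁻²·cd) · (m⁻²·s²) = m⁻⁴·s²·cd.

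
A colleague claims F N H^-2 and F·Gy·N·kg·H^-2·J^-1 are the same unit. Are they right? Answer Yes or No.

Yes

Left side:
  F = kg⁻¹·m⁻²·s⁴·A².
  N = kg·m·s⁻².
  H = kg·m²·s⁻²·A⁻².
  So H⁻² = kg⁻²·m⁻⁴·s⁴·A⁴.
  Combining: F·N·H⁻² = (kg⁻¹·m⁻²·s⁴·A²) · (kg·m·s⁻²) · (kg⁻²·m⁻⁴·s⁴·A⁴) = kg⁻²·m⁻⁵·s⁶·A⁶.
Right side:
  F = kg⁻¹·m⁻²·s⁴·A².
  Gy = m²·s⁻².
  N = kg·m·s⁻².
  H = kg·m²·s⁻²·A⁻².
  So H⁻² = kg⁻²·m⁻⁴·s⁴·A⁴.
  J = kg·m²·s⁻².
  So J⁻¹ = kg⁻¹·m⁻²·s².
  Combining: F·Gy·N·kg·H⁻²·J⁻¹ = (kg⁻¹·m⁻²·s⁴·A²) · (m²·s⁻²) · (kg·m·s⁻²) · kg · (kg⁻²·m⁻⁴·s⁴·A⁴) · (kg⁻¹·m⁻²·s²) = kg⁻²·m⁻⁵·s⁶·A⁶.
Both reduce to kg⁻²·m⁻⁵·s⁶·A⁶.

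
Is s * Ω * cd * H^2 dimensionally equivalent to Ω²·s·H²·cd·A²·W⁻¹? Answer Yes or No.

Left side:
  Ω = V/A (resistance = voltage per current),
      = kg·m²·s⁻³·A⁻².
  H = Wb/A (inductance = flux per current),
      = kg·m²·s⁻²·A⁻².
  So H² = kg²·m⁴·s⁻⁴·A⁻⁴.
  Combining: s·Ω·cd·H² = s · (kg·m²·s⁻³·A⁻²) · cd · (kg²·m⁴·s⁻⁴·A⁻⁴) = kg³·m⁶·s⁻⁶·A⁻⁶·cd.
Right side:
  Ω = V/A (resistance = voltage per current),
      = kg·m²·s⁻³·A⁻².
  So Ω² = kg²·m⁴·s⁻⁶·A⁻⁴.
  H = Wb/A (inductance = flux per current),
      = kg·m²·s⁻²·A⁻².
  So H² = kg²·m⁴·s⁻⁴·A⁻⁴.
  W = J/s (power = energy per time),
      = kg·m²·s⁻³.
  So W⁻¹ = kg⁻¹·m⁻²·s³.
  Combining: Ω²·s·H²·cd·A²·W⁻¹ = (kg²·m⁴·s⁻⁶·A⁻⁴) · s · (kg²·m⁴·s⁻⁴·A⁻⁴) · cd · A² · (kg⁻¹·m⁻²·s³) = kg³·m⁶·s⁻⁶·A⁻⁶·cd.
Both reduce to kg³·m⁶·s⁻⁶·A⁻⁶·cd.

Yes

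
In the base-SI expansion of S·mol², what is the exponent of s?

S = kg⁻¹·m⁻²·s³·A².
Combining: S·mol² = (kg⁻¹·m⁻²·s³·A²) · mol² = kg⁻¹·m⁻²·s³·A²·mol².
The exponent of s is 3.

3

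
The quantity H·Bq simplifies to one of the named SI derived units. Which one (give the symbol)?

Ω

H = Wb/A (inductance = flux per current),
    = kg·m²·s⁻²·A⁻².
Bq = 1/s = s⁻¹ (activity is decays per second).
Combining: H·Bq = (kg·m²·s⁻²·A⁻²) · s⁻¹ = kg·m²·s⁻³·A⁻².
kg·m²·s⁻³·A⁻² is the base-SI form of the ohm.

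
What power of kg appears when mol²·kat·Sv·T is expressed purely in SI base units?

1

kat = mol/s = s⁻¹·mol (catalytic activity).
Sv = J/kg (equivalent dose = energy per mass),
    = m²·s⁻².
T = Wb/m² (flux density = flux per area),
    = kg·s⁻²·A⁻¹.
Combining: mol²·kat·Sv·T = mol² · (s⁻¹·mol) · (m²·s⁻²) · (kg·s⁻²·A⁻¹) = kg·m²·s⁻⁵·A⁻¹·mol³.
The exponent of kg is 1.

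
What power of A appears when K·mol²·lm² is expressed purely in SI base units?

lm = cd.
So lm² = cd².
Combining: K·mol²·lm² = K · mol² · cd² = K·mol²·cd².
The exponent of A is 0.

0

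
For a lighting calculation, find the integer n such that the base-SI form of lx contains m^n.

lx = m⁻²·cd.
The exponent of m is -2.

-2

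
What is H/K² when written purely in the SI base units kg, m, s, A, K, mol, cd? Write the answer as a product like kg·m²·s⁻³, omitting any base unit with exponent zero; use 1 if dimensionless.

H = kg·m²·s⁻²·A⁻².
Combining: H·K⁻² = (kg·m²·s⁻²·A⁻²) · K⁻² = kg·m²·s⁻²·A⁻²·K⁻².

kg·m²·s⁻²·A⁻²·K⁻²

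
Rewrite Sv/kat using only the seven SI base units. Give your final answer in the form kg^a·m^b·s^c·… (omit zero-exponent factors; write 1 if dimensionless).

m²·s⁻¹·mol⁻¹

kat = mol/s = s⁻¹·mol (catalytic activity).
So kat⁻¹ = s·mol⁻¹.
Sv = J/kg (equivalent dose = energy per mass),
    = m²·s⁻².
Combining: kat⁻¹·Sv = (s·mol⁻¹) · (m²·s⁻²) = m²·s⁻¹·mol⁻¹.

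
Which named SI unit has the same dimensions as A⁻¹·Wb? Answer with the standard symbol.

Wb = kg·m²·s⁻²·A⁻¹.
Combining: A⁻¹·Wb = A⁻¹ · (kg·m²·s⁻²·A⁻¹) = kg·m²·s⁻²·A⁻².
kg·m²·s⁻²·A⁻² is the base-SI form of the henry.

H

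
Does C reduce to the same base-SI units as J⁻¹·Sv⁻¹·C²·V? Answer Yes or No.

No

Left side:
  C = s·A.
Right side:
  J = kg·m²·s⁻².
  So J⁻¹ = kg⁻¹·m⁻²·s².
  Sv = m²·s⁻².
  So Sv⁻¹ = m⁻²·s².
  C = s·A.
  So C² = s²·A².
  V = kg·m²·s⁻³·A⁻¹.
  Combining: J⁻¹·Sv⁻¹·C²·V = (kg⁻¹·m⁻²·s²) · (m⁻²·s²) · (s²·A²) · (kg·m²·s⁻³·A⁻¹) = m⁻²·s³·A.
Left is s·A; right is m⁻²·s³·A — different.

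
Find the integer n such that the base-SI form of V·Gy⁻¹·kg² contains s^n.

V = kg·m²·s⁻³·A⁻¹.
Gy = m²·s⁻².
So Gy⁻¹ = m⁻²·s².
Combining: V·Gy⁻¹·kg² = (kg·m²·s⁻³·A⁻¹) · (m⁻²·s²) · kg² = kg³·s⁻¹·A⁻¹.
The exponent of s is -1.

-1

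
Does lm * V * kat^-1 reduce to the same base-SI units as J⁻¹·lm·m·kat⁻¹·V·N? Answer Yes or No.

Yes

Left side:
  lm = cd·sr = cd (luminous flux; sr is dimensionless).
  V = W/A (potential = power per current),
      = kg·m²·s⁻³·A⁻¹.
  kat = mol/s = s⁻¹·mol (catalytic activity).
  So kat⁻¹ = s·mol⁻¹.
  Combining: lm·V·kat⁻¹ = cd · (kg·m²·s⁻³·A⁻¹) · (s·mol⁻¹) = kg·m²·s⁻²·A⁻¹·mol⁻¹·cd.
Right side:
  J = N·m (work = force × distance),
      = kg·m²·s⁻².
  So J⁻¹ = kg⁻¹·m⁻²·s².
  lm = cd·sr = cd (luminous flux; sr is dimensionless).
  kat = mol/s = s⁻¹·mol (catalytic activity).
  So kat⁻¹ = s·mol⁻¹.
  V = W/A (potential = power per current),
      = kg·m²·s⁻³·A⁻¹.
  N = kg·m/s² = kg·m·s⁻² (force = mass × acceleration).
  Combining: J⁻¹·lm·m·kat⁻¹·V·N = (kg⁻¹·m⁻²·s²) · cd · m · (s·mol⁻¹) · (kg·m²·s⁻³·A⁻¹) · (kg·m·s⁻²) = kg·m²·s⁻²·A⁻¹·mol⁻¹·cd.
Both reduce to kg·m²·s⁻²·A⁻¹·mol⁻¹·cd.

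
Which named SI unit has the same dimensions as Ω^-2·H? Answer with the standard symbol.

Ω = V/A (resistance = voltage per current),
    = kg·m²·s⁻³·A⁻².
So Ω⁻² = kg⁻²·m⁻⁴·s⁶·A⁴.
H = Wb/A (inductance = flux per current),
    = kg·m²·s⁻²·A⁻².
Combining: Ω⁻²·H = (kg⁻²·m⁻⁴·s⁶·A⁴) · (kg·m²·s⁻²·A⁻²) = kg⁻¹·m⁻²·s⁴·A².
kg⁻¹·m⁻²·s⁴·A² is the base-SI form of the farad.

F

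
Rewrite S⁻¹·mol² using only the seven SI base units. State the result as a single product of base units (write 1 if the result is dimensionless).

kg·m²·s⁻³·A⁻²·mol²

S = kg⁻¹·m⁻²·s³·A².
So S⁻¹ = kg·m²·s⁻³·A⁻².
Combining: S⁻¹·mol² = (kg·m²·s⁻³·A⁻²) · mol² = kg·m²·s⁻³·A⁻²·mol².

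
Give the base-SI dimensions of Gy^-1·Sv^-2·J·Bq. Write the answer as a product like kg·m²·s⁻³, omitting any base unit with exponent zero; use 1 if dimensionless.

Gy = J/kg (absorbed dose = energy per mass),
    = m²·s⁻².
So Gy⁻¹ = m⁻²·s².
Sv = J/kg (equivalent dose = energy per mass),
    = m²·s⁻².
So Sv⁻² = m⁻⁴·s⁴.
J = N·m (work = force × distance),
    = kg·m²·s⁻².
Bq = 1/s = s⁻¹ (activity is decays per second).
Combining: Gy⁻¹·Sv⁻²·J·Bq = (m⁻²·s²) · (m⁻⁴·s⁴) · (kg·m²·s⁻²) · s⁻¹ = kg·m⁻⁴·s³.

kg·m⁻⁴·s³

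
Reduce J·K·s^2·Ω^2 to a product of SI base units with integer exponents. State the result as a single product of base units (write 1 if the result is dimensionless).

J = N·m (work = force × distance),
    = kg·m²·s⁻².
Ω = V/A (resistance = voltage per current),
    = kg·m²·s⁻³·A⁻².
So Ω² = kg²·m⁴·s⁻⁶·A⁻⁴.
Combining: J·K·s²·Ω² = (kg·m²·s⁻²) · K · s² · (kg²·m⁴·s⁻⁶·A⁻⁴) = kg³·m⁶·s⁻⁶·A⁻⁴·K.

kg³·m⁶·s⁻⁶·A⁻⁴·K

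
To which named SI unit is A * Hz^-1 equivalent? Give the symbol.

C

Hz = 1/s = s⁻¹ (frequency is cycles per second).
So Hz⁻¹ = s.
Combining: A·Hz⁻¹ = A · s = s·A.
s·A is the base-SI form of the coulomb.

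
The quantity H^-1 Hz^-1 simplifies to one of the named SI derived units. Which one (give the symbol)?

H = Wb/A (inductance = flux per current),
    = kg·m²·s⁻²·A⁻².
So H⁻¹ = kg⁻¹·m⁻²·s²·A².
Hz = 1/s = s⁻¹ (frequency is cycles per second).
So Hz⁻¹ = s.
Combining: H⁻¹·Hz⁻¹ = (kg⁻¹·m⁻²·s²·A²) · s = kg⁻¹·m⁻²·s³·A².
kg⁻¹·m⁻²·s³·A² is the base-SI form of the siemens.

S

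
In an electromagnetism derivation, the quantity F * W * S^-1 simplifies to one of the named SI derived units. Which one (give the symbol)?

F = C/V (capacitance = charge per voltage),
    = A·s/(kg·m²·s⁻³·A⁻¹) (substituting C and V),
    = kg⁻¹·m⁻²·s⁴·A².
W = J/s (power = energy per time),
    = kg·m²·s⁻³.
S = 1/Ω (conductance is reciprocal resistance),
    = kg⁻¹·m⁻²·s³·A².
So S⁻¹ = kg·m²·s⁻³·A⁻².
Combining: F·W·S⁻¹ = (kg⁻¹·m⁻²·s⁴·A²) · (kg·m²·s⁻³) · (kg·m²·s⁻³·A⁻²) = kg·m²·s⁻².
kg·m²·s⁻² is the base-SI form of the joule.

J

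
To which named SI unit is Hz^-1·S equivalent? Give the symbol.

F

Hz = 1/s = s⁻¹ (frequency is cycles per second).
So Hz⁻¹ = s.
S = 1/Ω (conductance is reciprocal resistance),
    = kg⁻¹·m⁻²·s³·A².
Combining: Hz⁻¹·S = s · (kg⁻¹·m⁻²·s³·A²) = kg⁻¹·m⁻²·s⁴·A².
kg⁻¹·m⁻²·s⁴·A² is the base-SI form of the farad.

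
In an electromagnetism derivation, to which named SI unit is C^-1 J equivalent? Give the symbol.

V

C = s·A.
So C⁻¹ = s⁻¹·A⁻¹.
J = kg·m²·s⁻².
Combining: C⁻¹·J = (s⁻¹·A⁻¹) · (kg·m²·s⁻²) = kg·m²·s⁻³·A⁻¹.
kg·m²·s⁻³·A⁻¹ is the base-SI form of the volt.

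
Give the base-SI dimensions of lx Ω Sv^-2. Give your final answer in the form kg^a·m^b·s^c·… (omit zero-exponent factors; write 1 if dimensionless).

lx = lm/m² (illuminance = luminous flux per area),
    = m⁻²·cd.
Ω = V/A (resistance = voltage per current),
    = kg·m²·s⁻³·A⁻².
Sv = J/kg (equivalent dose = energy per mass),
    = m²·s⁻².
So Sv⁻² = m⁻⁴·s⁴.
Combining: lx·Ω·Sv⁻² = (m⁻²·cd) · (kg·m²·s⁻³·A⁻²) · (m⁻⁴·s⁴) = kg·m⁻⁴·s·A⁻²·cd.

kg·m⁻⁴·s·A⁻²·cd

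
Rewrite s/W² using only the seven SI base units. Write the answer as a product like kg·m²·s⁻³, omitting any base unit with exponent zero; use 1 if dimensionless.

kg⁻²·m⁻⁴·s⁷

W = kg·m²·s⁻³.
So W⁻² = kg⁻²·m⁻⁴·s⁶.
Combining: W⁻²·s = (kg⁻²·m⁻⁴·s⁶) · s = kg⁻²·m⁻⁴·s⁷.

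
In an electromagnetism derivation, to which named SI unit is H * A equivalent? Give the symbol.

Wb

H = Wb/A (inductance = flux per current),
    = kg·m²·s⁻²·A⁻².
Combining: H·A = (kg·m²·s⁻²·A⁻²) · A = kg·m²·s⁻²·A⁻¹.
kg·m²·s⁻²·A⁻¹ is the base-SI form of the weber.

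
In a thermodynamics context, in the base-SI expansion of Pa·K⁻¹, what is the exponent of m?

-1

Pa = kg·m⁻¹·s⁻².
Combining: Pa·K⁻¹ = (kg·m⁻¹·s⁻²) · K⁻¹ = kg·m⁻¹·s⁻²·K⁻¹.
The exponent of m is -1.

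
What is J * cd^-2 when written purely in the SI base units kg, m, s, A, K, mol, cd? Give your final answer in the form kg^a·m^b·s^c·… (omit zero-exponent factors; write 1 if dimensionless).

kg·m²·s⁻²·cd⁻²

J = N·m (work = force × distance),
    = kg·m²·s⁻².
Combining: J·cd⁻² = (kg·m²·s⁻²) · cd⁻² = kg·m²·s⁻²·cd⁻².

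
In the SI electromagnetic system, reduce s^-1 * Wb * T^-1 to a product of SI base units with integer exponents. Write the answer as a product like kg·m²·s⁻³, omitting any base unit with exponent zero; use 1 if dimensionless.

Wb = V·s (flux: a volt is a weber per second),
    = kg·m²·s⁻²·A⁻¹.
T = Wb/m² (flux density = flux per area),
    = kg·s⁻²·A⁻¹.
So T⁻¹ = kg⁻¹·s²·A.
Combining: s⁻¹·Wb·T⁻¹ = s⁻¹ · (kg·m²·s⁻²·A⁻¹) · (kg⁻¹·s²·A) = m²·s⁻¹.

m²·s⁻¹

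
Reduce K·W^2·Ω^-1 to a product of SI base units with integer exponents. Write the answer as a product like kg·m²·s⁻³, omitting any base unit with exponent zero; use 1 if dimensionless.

W = J/s (power = energy per time),
    = kg·m²·s⁻³.
So W² = kg²·m⁴·s⁻⁶.
Ω = V/A (resistance = voltage per current),
    = kg·m²·s⁻³·A⁻².
So Ω⁻¹ = kg⁻¹·m⁻²·s³·A².
Combining: K·W²·Ω⁻¹ = K · (kg²·m⁴·s⁻⁶) · (kg⁻¹·m⁻²·s³·A²) = kg·m²·s⁻³·A²·K.

kg·m²·s⁻³·A²·K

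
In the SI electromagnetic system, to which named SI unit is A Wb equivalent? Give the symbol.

J

Wb = kg·m²·s⁻²·A⁻¹.
Combining: A·Wb = A · (kg·m²·s⁻²·A⁻¹) = kg·m²·s⁻².
kg·m²·s⁻² is the base-SI form of the joule.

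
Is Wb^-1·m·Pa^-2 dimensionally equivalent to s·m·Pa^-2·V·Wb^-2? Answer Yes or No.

Yes

Left side:
  Wb = kg·m²·s⁻²·A⁻¹.
  So Wb⁻¹ = kg⁻¹·m⁻²·s²·A.
  Pa = kg·m⁻¹·s⁻².
  So Pa⁻² = kg⁻²·m²·s⁴.
  Combining: Wb⁻¹·m·Pa⁻² = (kg⁻¹·m⁻²·s²·A) · m · (kg⁻²·m²·s⁴) = kg⁻³·m·s⁶·A.
Right side:
  Pa = kg·m⁻¹·s⁻².
  So Pa⁻² = kg⁻²·m²·s⁴.
  V = kg·m²·s⁻³·A⁻¹.
  Wb = kg·m²·s⁻²·A⁻¹.
  So Wb⁻² = kg⁻²·m⁻⁴·s⁴·A².
  Combining: s·m·Pa⁻²·V·Wb⁻² = s · m · (kg⁻²·m²·s⁴) · (kg·m²·s⁻³·A⁻¹) · (kg⁻²·m⁻⁴·s⁴·A²) = kg⁻³·m·s⁶·A.
Both reduce to kg⁻³·m·s⁶·A.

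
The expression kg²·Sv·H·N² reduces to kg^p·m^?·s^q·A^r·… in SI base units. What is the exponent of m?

Sv = m²·s⁻².
H = kg·m²·s⁻²·A⁻².
N = kg·m·s⁻².
So N² = kg²·m²·s⁻⁴.
Combining: kg²·Sv·H·N² = kg² · (m²·s⁻²) · (kg·m²·s⁻²·A⁻²) · (kg²·m²·s⁻⁴) = kg⁵·m⁶·s⁻⁸·A⁻².
The exponent of m is 6.

6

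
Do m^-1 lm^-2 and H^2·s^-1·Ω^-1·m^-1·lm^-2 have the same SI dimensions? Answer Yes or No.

Left side:
  lm = cd.
  So lm⁻² = cd⁻².
  Combining: m⁻¹·lm⁻² = m⁻¹ · cd⁻² = m⁻¹·cd⁻².
Right side:
  H = kg·m²·s⁻²·A⁻².
  So H² = kg²·m⁴·s⁻⁴·A⁻⁴.
  Ω = kg·m²·s⁻³·A⁻².
  So Ω⁻¹ = kg⁻¹·m⁻²·s³·A².
  lm = cd.
  So lm⁻² = cd⁻².
  Combining: H²·s⁻¹·Ω⁻¹·m⁻¹·lm⁻² = (kg²·m⁴·s⁻⁴·A⁻⁴) · s⁻¹ · (kg⁻¹·m⁻²·s³·A²) · m⁻¹ · cd⁻² = kg·m·s⁻²·A⁻²·cd⁻².
Left is m⁻¹·cd⁻²; right is kg·m·s⁻²·A⁻²·cd⁻² — different.

No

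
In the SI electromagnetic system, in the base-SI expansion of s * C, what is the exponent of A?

1

C = A·s = s·A (charge = current × time).
Combining: s·C = s · (s·A) = s²·A.
The exponent of A is 1.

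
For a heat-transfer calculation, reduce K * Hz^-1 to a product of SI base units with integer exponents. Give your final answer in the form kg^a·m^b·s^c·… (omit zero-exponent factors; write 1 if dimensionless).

s·K

Hz = 1/s = s⁻¹ (frequency is cycles per second).
So Hz⁻¹ = s.
Combining: K·Hz⁻¹ = K · s = s·K.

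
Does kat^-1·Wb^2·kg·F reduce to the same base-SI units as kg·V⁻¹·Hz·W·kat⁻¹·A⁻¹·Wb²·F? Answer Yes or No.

No

Left side:
  kat = mol/s = s⁻¹·mol (catalytic activity).
  So kat⁻¹ = s·mol⁻¹.
  Wb = V·s (flux: a volt is a weber per second),
      = kg·m²·s⁻²·A⁻¹.
  So Wb² = kg²·m⁴·s⁻⁴·A⁻².
  F = C/V (capacitance = charge per voltage),
      = A·s/(kg·m²·s⁻³·A⁻¹) (substituting C and V),
      = kg⁻¹·m⁻²·s⁴·A².
  Combining: kat⁻¹·Wb²·kg·F = (s·mol⁻¹) · (kg²·m⁴·s⁻⁴·A⁻²) · kg · (kg⁻¹·m⁻²·s⁴·A²) = kg²·m²·s·mol⁻¹.
Right side:
  V = W/A (potential = power per current),
      = kg·m²·s⁻³·A⁻¹.
  So V⁻¹ = kg⁻¹·m⁻²·s³·A.
  Hz = 1/s = s⁻¹ (frequency is cycles per second).
  W = J/s (power = energy per time),
      = kg·m²·s⁻³.
  kat = mol/s = s⁻¹·mol (catalytic activity).
  So kat⁻¹ = s·mol⁻¹.
  Wb = V·s (flux: a volt is a weber per second),
      = kg·m²·s⁻²·A⁻¹.
  So Wb² = kg²·m⁴·s⁻⁴·A⁻².
  F = C/V (capacitance = charge per voltage),
      = A·s/(kg·m²·s⁻³·A⁻¹) (substituting C and V),
      = kg⁻¹·m⁻²·s⁴·A².
  Combining: kg·V⁻¹·Hz·W·kat⁻¹·A⁻¹·Wb²·F = kg · (kg⁻¹·m⁻²·s³·A) · s⁻¹ · (kg·m²·s⁻³) · (s·mol⁻¹) · A⁻¹ · (kg²·m⁴·s⁻⁴·A⁻²) · (kg⁻¹·m⁻²·s⁴·A²) = kg²·m²·mol⁻¹.
Left is kg²·m²·s·mol⁻¹; right is kg²·m²·mol⁻¹ — different.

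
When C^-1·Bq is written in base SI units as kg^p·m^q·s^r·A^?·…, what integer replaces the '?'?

-1

C = s·A.
So C⁻¹ = s⁻¹·A⁻¹.
Bq = s⁻¹.
Combining: C⁻¹·Bq = (s⁻¹·A⁻¹) · s⁻¹ = s⁻²·A⁻¹.
The exponent of A is -1.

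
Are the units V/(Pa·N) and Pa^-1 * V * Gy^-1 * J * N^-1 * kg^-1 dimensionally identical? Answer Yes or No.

Yes

Left side:
  Pa = N/m² (pressure = force per area),
      = kg·m⁻¹·s⁻².
  So Pa⁻¹ = kg⁻¹·m·s².
  N = kg·m/s² = kg·m·s⁻² (force = mass × acceleration).
  So N⁻¹ = kg⁻¹·m⁻¹·s².
  V = W/A (potential = power per current),
      = kg·m²·s⁻³·A⁻¹.
  Combining: Pa⁻¹·N⁻¹·V = (kg⁻¹·m·s²) · (kg⁻¹·m⁻¹·s²) · (kg·m²·s⁻³·A⁻¹) = kg⁻¹·m²·s·A⁻¹.
Right side:
  Pa = N/m² (pressure = force per area),
      = kg·m⁻¹·s⁻².
  So Pa⁻¹ = kg⁻¹·m·s².
  V = W/A (potential = power per current),
      = kg·m²·s⁻³·A⁻¹.
  Gy = J/kg (absorbed dose = energy per mass),
      = m²·s⁻².
  So Gy⁻¹ = m⁻²·s².
  J = N·m (work = force × distance),
      = kg·m²·s⁻².
  N = kg·m/s² = kg·m·s⁻² (force = mass × acceleration).
  So N⁻¹ = kg⁻¹·m⁻¹·s².
  Combining: Pa⁻¹·V·Gy⁻¹·J·N⁻¹·kg⁻¹ = (kg⁻¹·m·s²) · (kg·m²·s⁻³·A⁻¹) · (m⁻²·s²) · (kg·m²·s⁻²) · (kg⁻¹·m⁻¹·s²) · kg⁻¹ = kg⁻¹·m²·s·A⁻¹.
Both reduce to kg⁻¹·m²·s·A⁻¹.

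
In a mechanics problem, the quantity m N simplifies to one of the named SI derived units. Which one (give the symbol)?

J

N = kg·m·s⁻².
Combining: m·N = m · (kg·m·s⁻²) = kg·m²·s⁻².
kg·m²·s⁻² is the base-SI form of the joule.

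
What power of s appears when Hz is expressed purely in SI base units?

-1

Hz = 1/s = s⁻¹ (frequency is cycles per second).
The exponent of s is -1.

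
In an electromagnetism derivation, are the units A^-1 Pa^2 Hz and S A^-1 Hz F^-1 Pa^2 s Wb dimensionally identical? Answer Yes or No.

Left side:
  Pa = kg·m⁻¹·s⁻².
  So Pa² = kg²·m⁻²·s⁻⁴.
  Hz = s⁻¹.
  Combining: A⁻¹·Pa²·Hz = A⁻¹ · (kg²·m⁻²·s⁻⁴) · s⁻¹ = kg²·m⁻²·s⁻⁵·A⁻¹.
Right side:
  S = 1/Ω (conductance is reciprocal resistance),
      = kg⁻¹·m⁻²·s³·A².
  Hz = 1/s = s⁻¹ (frequency is cycles per second).
  F = C/V (capacitance = charge per voltage),
      = A·s/(kg·m²·s⁻³·A⁻¹) (substituting C and V),
      = kg⁻¹·m⁻²·s⁴·A².
  So F⁻¹ = kg·m²·s⁻⁴·A⁻².
  Pa = N/m² (pressure = force per area),
      = kg·m⁻¹·s⁻².
  So Pa² = kg²·m⁻²·s⁻⁴.
  Wb = V·s (flux: a volt is a weber per second),
      = kg·m²·s⁻²·A⁻¹.
  Combining: S·A⁻¹·Hz·F⁻¹·Pa²·s·Wb = (kg⁻¹·m⁻²·s³·A²) · A⁻¹ · s⁻¹ · (kg·m²·s⁻⁴·A⁻²) · (kg²·m⁻²·s⁻⁴) · s · (kg·m²·s⁻²·A⁻¹) = kg³·s⁻⁷·A⁻².
Left is kg²·m⁻²·s⁻⁵·A⁻¹; right is kg³·s⁻⁷·A⁻² — different.

No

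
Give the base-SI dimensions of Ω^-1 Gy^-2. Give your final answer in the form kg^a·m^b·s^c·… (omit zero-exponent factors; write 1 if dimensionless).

Ω = kg·m²·s⁻³·A⁻².
So Ω⁻¹ = kg⁻¹·m⁻²·s³·A².
Gy = m²·s⁻².
So Gy⁻² = m⁻⁴·s⁴.
Combining: Ω⁻¹·Gy⁻² = (kg⁻¹·m⁻²·s³·A²) · (m⁻⁴·s⁴) = kg⁻¹·m⁻⁶·s⁷·A².

kg⁻¹·m⁻⁶·s⁷·A²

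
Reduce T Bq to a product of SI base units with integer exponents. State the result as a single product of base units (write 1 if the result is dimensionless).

kg·s⁻³·A⁻¹

T = Wb/m² (flux density = flux per area),
    = kg·s⁻²·A⁻¹.
Bq = 1/s = s⁻¹ (activity is decays per second).
Combining: T·Bq = (kg·s⁻²·A⁻¹) · s⁻¹ = kg·s⁻³·A⁻¹.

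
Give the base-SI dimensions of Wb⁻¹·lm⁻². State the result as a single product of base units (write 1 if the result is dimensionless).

kg⁻¹·m⁻²·s²·A·cd⁻²

Wb = V·s (flux: a volt is a weber per second),
    = kg·m²·s⁻²·A⁻¹.
So Wb⁻¹ = kg⁻¹·m⁻²·s²·A.
lm = cd·sr = cd (luminous flux; sr is dimensionless).
So lm⁻² = cd⁻².
Combining: Wb⁻¹·lm⁻² = (kg⁻¹·m⁻²·s²·A) · cd⁻² = kg⁻¹·m⁻²·s²·A·cd⁻².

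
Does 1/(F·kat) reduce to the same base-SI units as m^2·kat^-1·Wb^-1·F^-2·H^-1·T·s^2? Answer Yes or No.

Left side:
  F = C/V (capacitance = charge per voltage),
      = A·s/(kg·m²·s⁻³·A⁻¹) (substituting C and V),
      = kg⁻¹·m⁻²·s⁴·A².
  So F⁻¹ = kg·m²·s⁻⁴·A⁻².
  kat = mol/s = s⁻¹·mol (catalytic activity).
  So kat⁻¹ = s·mol⁻¹.
  Combining: F⁻¹·kat⁻¹ = (kg·m²·s⁻⁴·A⁻²) · (s·mol⁻¹) = kg·m²·s⁻³·A⁻²·mol⁻¹.
Right side:
  kat = mol/s = s⁻¹·mol (catalytic activity).
  So kat⁻¹ = s·mol⁻¹.
  Wb = V·s (flux: a volt is a weber per second),
      = kg·m²·s⁻²·A⁻¹.
  So Wb⁻¹ = kg⁻¹·m⁻²·s²·A.
  F = C/V (capacitance = charge per voltage),
      = A·s/(kg·m²·s⁻³·A⁻¹) (substituting C and V),
      = kg⁻¹·m⁻²·s⁴·A².
  So F⁻² = kg²·m⁴·s⁻⁸·A⁻⁴.
  H = Wb/A (inductance = flux per current),
      = kg·m²·s⁻²·A⁻².
  So H⁻¹ = kg⁻¹·m⁻²·s²·A².
  T = Wb/m² (flux density = flux per area),
      = kg·s⁻²·A⁻¹.
  Combining: m²·kat⁻¹·Wb⁻¹·F⁻²·H⁻¹·T·s² = m² · (s·mol⁻¹) · (kg⁻¹·m⁻²·s²·A) · (kg²·m⁴·s⁻⁸·A⁻⁴) · (kg⁻¹·m⁻²·s²·A²) · (kg·s⁻²·A⁻¹) · s² = kg·m²·s⁻³·A⁻²·mol⁻¹.
Both reduce to kg·m²·s⁻³·A⁻²·mol⁻¹.

Yes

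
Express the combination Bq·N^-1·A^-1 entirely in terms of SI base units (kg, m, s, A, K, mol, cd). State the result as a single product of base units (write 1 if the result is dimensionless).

kg⁻¹·m⁻¹·s·A⁻¹

Bq = 1/s = s⁻¹ (activity is decays per second).
N = kg·m/s² = kg·m·s⁻² (force = mass × acceleration).
So N⁻¹ = kg⁻¹·m⁻¹·s².
Combining: Bq·N⁻¹·A⁻¹ = s⁻¹ · (kg⁻¹·m⁻¹·s²) · A⁻¹ = kg⁻¹·m⁻¹·s·A⁻¹.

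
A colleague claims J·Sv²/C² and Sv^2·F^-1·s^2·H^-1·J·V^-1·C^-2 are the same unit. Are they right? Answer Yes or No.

Left side:
  J = N·m (work = force × distance),
      = kg·m²·s⁻².
  Sv = J/kg (equivalent dose = energy per mass),
      = m²·s⁻².
  So Sv² = m⁴·s⁻⁴.
  C = A·s = s·A (charge = current × time).
  So C⁻² = s⁻²·A⁻².
  Combining: J·Sv²·C⁻² = (kg·m²·s⁻²) · (m⁴·s⁻⁴) · (s⁻²·A⁻²) = kg·m⁶·s⁻⁸·A⁻².
Right side:
  Sv = J/kg (equivalent dose = energy per mass),
      = m²·s⁻².
  So Sv² = m⁴·s⁻⁴.
  F = C/V (capacitance = charge per voltage),
      = A·s/(kg·m²·s⁻³·A⁻¹) (substituting C and V),
      = kg⁻¹·m⁻²·s⁴·A².
  So F⁻¹ = kg·m²·s⁻⁴·A⁻².
  H = Wb/A (inductance = flux per current),
      = kg·m²·s⁻²·A⁻².
  So H⁻¹ = kg⁻¹·m⁻²·s²·A².
  J = N·m (work = force × distance),
      = kg·m²·s⁻².
  V = W/A (potential = power per current),
      = kg·m²·s⁻³·A⁻¹.
  So V⁻¹ = kg⁻¹·m⁻²·s³·A.
  C = A·s = s·A (charge = current × time).
  So C⁻² = s⁻²·A⁻².
  Combining: Sv²·F⁻¹·s²·H⁻¹·J·V⁻¹·C⁻² = (m⁴·s⁻⁴) · (kg·m²·s⁻⁴·A⁻²) · s² · (kg⁻¹·m⁻²·s²·A²) · (kg·m²·s⁻²) · (kg⁻¹·m⁻²·s³·A) · (s⁻²·A⁻²) = m⁴·s⁻⁵·A⁻¹.
Left is kg·m⁶·s⁻⁸·A⁻²; right is m⁴·s⁻⁵·A⁻¹ — different.

No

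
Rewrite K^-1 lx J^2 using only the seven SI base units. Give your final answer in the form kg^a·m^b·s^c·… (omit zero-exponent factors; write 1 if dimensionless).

lx = m⁻²·cd.
J = kg·m²·s⁻².
So J² = kg²·m⁴·s⁻⁴.
Combining: K⁻¹·lx·J² = K⁻¹ · (m⁻²·cd) · (kg²·m⁴·s⁻⁴) = kg²·m²·s⁻⁴·K⁻¹·cd.

kg²·m²·s⁻⁴·K⁻¹·cd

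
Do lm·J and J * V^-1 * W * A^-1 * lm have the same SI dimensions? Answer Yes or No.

Left side:
  lm = cd·sr = cd (luminous flux; sr is dimensionless).
  J = N·m (work = force × distance),
      = kg·m²·s⁻².
  Combining: lm·J = cd · (kg·m²·s⁻²) = kg·m²·s⁻²·cd.
Right side:
  J = N·m (work = force × distance),
      = kg·m²·s⁻².
  V = W/A (potential = power per current),
      = kg·m²·s⁻³·A⁻¹.
  So V⁻¹ = kg⁻¹·m⁻²·s³·A.
  W = J/s (power = energy per time),
      = kg·m²·s⁻³.
  lm = cd·sr = cd (luminous flux; sr is dimensionless).
  Combining: J·V⁻¹·W·A⁻¹·lm = (kg·m²·s⁻²) · (kg⁻¹·m⁻²·s³·A) · (kg·m²·s⁻³) · A⁻¹ · cd = kg·m²·s⁻²·cd.
Both reduce to kg·m²·s⁻²·cd.

Yes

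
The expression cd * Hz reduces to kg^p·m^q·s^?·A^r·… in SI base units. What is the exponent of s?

-1

Hz = s⁻¹.
Combining: cd·Hz = cd · s⁻¹ = s⁻¹·cd.
The exponent of s is -1.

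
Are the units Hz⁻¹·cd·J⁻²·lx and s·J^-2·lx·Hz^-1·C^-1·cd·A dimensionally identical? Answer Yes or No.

Yes

Left side:
  Hz = 1/s = s⁻¹ (frequency is cycles per second).
  So Hz⁻¹ = s.
  J = N·m (work = force × distance),
      = kg·m²·s⁻².
  So J⁻² = kg⁻²·m⁻⁴·s⁴.
  lx = lm/m² (illuminance = luminous flux per area),
      = m⁻²·cd.
  Combining: Hz⁻¹·cd·J⁻²·lx = s · cd · (kg⁻²·m⁻⁴·s⁴) · (m⁻²·cd) = kg⁻²·m⁻⁶·s⁵·cd².
Right side:
  J = kg·m²·s⁻².
  So J⁻² = kg⁻²·m⁻⁴·s⁴.
  lx = m⁻²·cd.
  Hz = s⁻¹.
  So Hz⁻¹ = s.
  C = s·A.
  So C⁻¹ = s⁻¹·A⁻¹.
  Combining: s·J⁻²·lx·Hz⁻¹·C⁻¹·cd·A = s · (kg⁻²·m⁻⁴·s⁴) · (m⁻²·cd) · s · (s⁻¹·A⁻¹) · cd · A = kg⁻²·m⁻⁶·s⁵·cd².
Both reduce to kg⁻²·m⁻⁶·s⁵·cd².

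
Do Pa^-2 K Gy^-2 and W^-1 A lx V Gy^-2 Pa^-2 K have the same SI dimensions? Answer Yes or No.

Left side:
  Pa = kg·m⁻¹·s⁻².
  So Pa⁻² = kg⁻²·m²·s⁴.
  Gy = m²·s⁻².
  So Gy⁻² = m⁻⁴·s⁴.
  Combining: Pa⁻²·K·Gy⁻² = (kg⁻²·m²·s⁴) · K · (m⁻⁴·s⁴) = kg⁻²·m⁻²·s⁸·K.
Right side:
  W = J/s (power = energy per time),
      = kg·m²·s⁻³.
  So W⁻¹ = kg⁻¹·m⁻²·s³.
  lx = lm/m² (illuminance = luminous flux per area),
      = m⁻²·cd.
  V = W/A (potential = power per current),
      = kg·m²·s⁻³·A⁻¹.
  Gy = J/kg (absorbed dose = energy per mass),
      = m²·s⁻².
  So Gy⁻² = m⁻⁴·s⁴.
  Pa = N/m² (pressure = force per area),
      = kg·m⁻¹·s⁻².
  So Pa⁻² = kg⁻²·m²·s⁴.
  Combining: W⁻¹·A·lx·V·Gy⁻²·Pa⁻²·K = (kg⁻¹·m⁻²·s³) · A · (m⁻²·cd) · (kg·m²·s⁻³·A⁻¹) · (m⁻⁴·s⁴) · (kg⁻²·m²·s⁴) · K = kg⁻²·m⁻⁴·s⁸·K·cd.
Left is kg⁻²·m⁻²·s⁸·K; right is kg⁻²·m⁻⁴·s⁸·K·cd — different.

No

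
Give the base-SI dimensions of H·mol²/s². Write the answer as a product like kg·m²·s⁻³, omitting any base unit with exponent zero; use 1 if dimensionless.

kg·m²·s⁻⁴·A⁻²·mol²

H = kg·m²·s⁻²·A⁻².
Combining: s⁻²·H·mol² = s⁻² · (kg·m²·s⁻²·A⁻²) · mol² = kg·m²·s⁻⁴·A⁻²·mol².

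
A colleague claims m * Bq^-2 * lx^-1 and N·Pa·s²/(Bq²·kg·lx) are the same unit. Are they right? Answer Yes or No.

Left side:
  Bq = s⁻¹.
  So Bq⁻² = s².
  lx = m⁻²·cd.
  So lx⁻¹ = m²·cd⁻¹.
  Combining: m·Bq⁻²·lx⁻¹ = m · s² · (m²·cd⁻¹) = m³·s²·cd⁻¹.
Right side:
  N = kg·m·s⁻².
  Bq = s⁻¹.
  So Bq⁻² = s².
  Pa = kg·m⁻¹·s⁻².
  lx = m⁻²·cd.
  So lx⁻¹ = m²·cd⁻¹.
  Combining: N·Bq⁻²·Pa·kg⁻¹·lx⁻¹·s² = (kg·m·s⁻²) · s² · (kg·m⁻¹·s⁻²) · kg⁻¹ · (m²·cd⁻¹) · s² = kg·m²·cd⁻¹.
Left is m³·s²·cd⁻¹; right is kg·m²·cd⁻¹ — different.

No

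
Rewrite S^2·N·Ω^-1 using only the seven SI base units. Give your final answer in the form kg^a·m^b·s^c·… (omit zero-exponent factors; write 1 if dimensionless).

kg⁻²·m⁻⁵·s⁷·A⁶

S = 1/Ω (conductance is reciprocal resistance),
    = kg⁻¹·m⁻²·s³·A².
So S² = kg⁻²·m⁻⁴·s⁶·A⁴.
N = kg·m/s² = kg·m·s⁻² (force = mass × acceleration).
Ω = V/A (resistance = voltage per current),
    = kg·m²·s⁻³·A⁻².
So Ω⁻¹ = kg⁻¹·m⁻²·s³·A².
Combining: S²·N·Ω⁻¹ = (kg⁻²·m⁻⁴·s⁶·A⁴) · (kg·m·s⁻²) · (kg⁻¹·m⁻²·s³·A²) = kg⁻²·m⁻⁵·s⁷·A⁶.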